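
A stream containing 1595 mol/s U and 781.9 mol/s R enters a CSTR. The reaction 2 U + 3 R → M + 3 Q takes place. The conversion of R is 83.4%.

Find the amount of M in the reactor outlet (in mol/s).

R reacted = 0.834 × 781.9 = 652.1 mol/s; ν_R = −3, so ξ = 652.1/3 = 217.4 mol/s.
Outlet amounts (n = n₀ + ν ξ):
  U: 1595 − 2(217.4) = 1160
  R: 781.9 − 3(217.4) = 129.8
  M: 0 + 1(217.4) = 217.4
  Q: 0 + 3(217.4) = 652.1

217 mol/s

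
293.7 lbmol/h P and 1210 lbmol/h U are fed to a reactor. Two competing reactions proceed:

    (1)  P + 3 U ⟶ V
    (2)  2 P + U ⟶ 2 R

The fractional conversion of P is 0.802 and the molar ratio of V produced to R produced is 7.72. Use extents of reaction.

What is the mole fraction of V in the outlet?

Conversion of P: P consumed = 0.802 × 293.7 = 235.5 lbmol/h = 1ξ₁ + 2ξ₂.
Selectivity: 1ξ₁ / (2ξ₂) = 7.72 → ξ₁ = 15.44 ξ₂.
Substitute: (1·15.44 + 2) ξ₂ = 235.5 → ξ₂ = 13.51 lbmol/h, ξ₁ = 208.5 lbmol/h.
Outlet amounts (n = n₀ + Σ ν·ξ):
  P: 293.7 − 1(208.5) − 2(13.51) = 58.15
  U: 1210 − 3(208.5) − 1(13.51) = 570.9
  V: 0 + 1(208.5) = 208.5
  R: 0 + 2(13.51) = 27.01
Total out = 864.6 lbmol/h; y_V = 208.5 / 864.6 = 0.2412.

0.241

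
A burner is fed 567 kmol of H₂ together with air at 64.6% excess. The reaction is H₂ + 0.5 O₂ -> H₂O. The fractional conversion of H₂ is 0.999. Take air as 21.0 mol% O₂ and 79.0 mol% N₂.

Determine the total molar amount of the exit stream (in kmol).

2510 kmol

Stoichiometric O₂ = 0.5 × 567 = 283.5 kmol; O₂ fed = 283.5 × 1.646 = 466.6 kmol.
N₂ fed = 466.6 × 79/21 = 1755 kmol.
Fuel reacted = 0.999 × 567 → ξ = 566.4 kmol.
Outlet (n = n₀ + ν ξ):
  H₂: 567 − 1(566.4) = 0.567
  O₂: 466.6 − 0.5(566.4) = 183.4
  N₂: 1755 (inert)
  H₂O: 0 + 1(566.4) = 566.4
Total out = 0.567 + 183.4 + 1755 + 566.4 = 2506 kmol.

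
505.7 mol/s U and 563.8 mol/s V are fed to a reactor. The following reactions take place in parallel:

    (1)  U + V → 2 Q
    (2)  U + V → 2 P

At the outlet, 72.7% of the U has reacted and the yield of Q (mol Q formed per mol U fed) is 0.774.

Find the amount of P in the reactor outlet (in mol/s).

Yield of Q: 2ξ₁ / 505.7 = 0.774 → ξ₁ = 195.7 mol/s.
Conversion of U: 1ξ₁ + 1ξ₂ = 0.727 × 505.7 = 367.6 → ξ₂ = 171.9 mol/s.
Outlet amounts (n = n₀ + Σ ν·ξ):
  U: 505.7 − 1(195.7) − 1(171.9) = 138.1
  V: 563.8 − 1(195.7) − 1(171.9) = 196.2
  Q: 0 + 2(195.7) = 391.4
  P: 0 + 2(171.9) = 343.9

344 mol/s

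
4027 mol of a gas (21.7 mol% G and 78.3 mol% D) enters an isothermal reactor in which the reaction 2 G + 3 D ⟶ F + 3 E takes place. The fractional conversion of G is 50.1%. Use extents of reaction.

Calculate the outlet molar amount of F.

G reacted = 0.501 × 873.9 = 437.8 mol; ν_G = −2, so ξ = 437.8/2 = 218.9 mol.
Outlet amounts (n = n₀ + ν ξ):
  G: 873.9 − 2(218.9) = 436.1
  D: 3153 − 3(218.9) = 2496
  F: 0 + 1(218.9) = 218.9
  E: 0 + 3(218.9) = 656.7

219 mol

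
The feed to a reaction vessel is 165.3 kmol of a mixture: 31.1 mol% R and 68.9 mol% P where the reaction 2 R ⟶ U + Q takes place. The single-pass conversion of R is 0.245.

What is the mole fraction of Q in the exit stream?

0.0381

R reacted = 0.245 × 51.41 = 12.6 kmol; ν_R = −2, so ξ = 12.6/2 = 6.298 kmol.
Outlet amounts (n = n₀ + ν ξ):
  R: 51.41 − 2(6.298) = 38.81
  U: 0 + 1(6.298) = 6.298
  Q: 0 + 1(6.298) = 6.298
  P: 113.9 (inert)
Total out = 165.3 kmol; y_Q = 6.298 / 165.3 = 0.0381.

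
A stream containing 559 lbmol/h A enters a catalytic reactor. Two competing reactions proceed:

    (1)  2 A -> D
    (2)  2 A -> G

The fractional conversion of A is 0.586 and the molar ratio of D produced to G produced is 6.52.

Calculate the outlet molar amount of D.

Conversion of A: A consumed = 0.586 × 559 = 327.6 lbmol/h = 2ξ₁ + 2ξ₂.
Selectivity: 1ξ₁ / (1ξ₂) = 6.52 → ξ₁ = 6.52 ξ₂.
Substitute: (2·6.52 + 2) ξ₂ = 327.6 → ξ₂ = 21.78 lbmol/h, ξ₁ = 142 lbmol/h.
Outlet amounts (n = n₀ + Σ ν·ξ):
  A: 559 − 2(142) − 2(21.78) = 231.4
  D: 0 + 1(142) = 142
  G: 0 + 1(21.78) = 21.78

142 lbmol/h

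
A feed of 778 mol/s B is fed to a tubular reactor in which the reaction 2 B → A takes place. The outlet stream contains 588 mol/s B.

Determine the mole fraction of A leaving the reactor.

For B: n = n₀ − 2ξ → 588 = 778 − 2ξ, giving ξ = 95 mol/s.
Outlet amounts (n = n₀ + ν ξ):
  B: 778 − 2(95) = 588
  A: 0 + 1(95) = 95
Total out = 683 mol/s; y_A = 95 / 683 = 0.1391.

0.139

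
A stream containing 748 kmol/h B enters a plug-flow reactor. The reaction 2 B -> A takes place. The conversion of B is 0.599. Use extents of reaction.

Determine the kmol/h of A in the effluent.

B reacted = 0.599 × 748 = 448.1 kmol/h; ν_B = −2, so ξ = 448.1/2 = 224 kmol/h.
Outlet amounts (n = n₀ + ν ξ):
  B: 748 − 2(224) = 299.9
  A: 0 + 1(224) = 224

224 kmol/h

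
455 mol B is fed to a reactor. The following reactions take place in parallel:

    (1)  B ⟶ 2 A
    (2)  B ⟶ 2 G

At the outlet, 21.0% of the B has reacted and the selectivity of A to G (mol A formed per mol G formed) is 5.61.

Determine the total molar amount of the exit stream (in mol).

551 mol

Conversion of B: B consumed = 0.21 × 455 = 95.55 mol = 1ξ₁ + 1ξ₂.
Selectivity: 2ξ₁ / (2ξ₂) = 5.61 → ξ₁ = 5.61 ξ₂.
Substitute: (1·5.61 + 1) ξ₂ = 95.55 → ξ₂ = 14.46 mol, ξ₁ = 81.09 mol.
Outlet amounts (n = n₀ + Σ ν·ξ):
  B: 455 − 1(81.09) − 1(14.46) = 359.4
  A: 0 + 2(81.09) = 162.2
  G: 0 + 2(14.46) = 28.91
Total out = 359.4 + 162.2 + 28.91 = 550.5 mol.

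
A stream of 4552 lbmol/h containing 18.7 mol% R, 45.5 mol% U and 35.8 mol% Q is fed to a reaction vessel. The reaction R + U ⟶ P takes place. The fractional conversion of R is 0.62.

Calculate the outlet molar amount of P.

R reacted = 0.62 × 851.2 = 527.8 lbmol/h; ν_R = −1, so ξ = 527.8/1 = 527.8 lbmol/h.
Outlet amounts (n = n₀ + ν ξ):
  R: 851.2 − 1(527.8) = 323.5
  U: 2071 − 1(527.8) = 1543
  P: 0 + 1(527.8) = 527.8
  Q: 1630 (inert)

528 lbmol/h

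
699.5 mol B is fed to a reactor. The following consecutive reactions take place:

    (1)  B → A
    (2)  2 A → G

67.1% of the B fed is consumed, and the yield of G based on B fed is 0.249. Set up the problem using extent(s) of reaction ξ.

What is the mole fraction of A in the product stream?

Conversion of B: B consumed = 1ξ₁ = 0.671 × 699.5 → ξ₁ = 469.4 mol.
Yield of G: 1ξ₂ / 699.5 = 0.249 → ξ₂ = 174.2 mol.
Outlet amounts (n = n₀ + Σ ν·ξ):
  B: 699.5 − 1(469.4) = 230.1
  A: 0 + 1(469.4) − 2(174.2) = 121
  G: 0 + 1(174.2) = 174.2
Total out = 525.3 mol; y_A = 121 / 525.3 = 0.2304.

0.23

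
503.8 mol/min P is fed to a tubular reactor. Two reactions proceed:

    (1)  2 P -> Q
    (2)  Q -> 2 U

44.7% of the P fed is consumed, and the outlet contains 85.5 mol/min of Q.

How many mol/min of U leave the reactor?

Conversion of P: P consumed = 2ξ₁ = 0.447 × 503.8 → ξ₁ = 112.6 mol/min.
Q balance: n_Q = 0 + 1ξ₁ − 1ξ₂ = 85.5 → ξ₂ = (1·112.6 − 85.5)/1 = 27.1 mol/min.
Outlet amounts (n = n₀ + Σ ν·ξ):
  P: 503.8 − 2(112.6) = 278.6
  Q: 0 + 1(112.6) − 1(27.1) = 85.5
  U: 0 + 2(27.1) = 54.2

54.2 mol/min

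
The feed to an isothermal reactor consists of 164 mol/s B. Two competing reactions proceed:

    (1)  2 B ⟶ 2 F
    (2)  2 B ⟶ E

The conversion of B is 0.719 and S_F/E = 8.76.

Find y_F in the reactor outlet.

0.627

Conversion of B: B consumed = 0.719 × 164 = 117.9 mol/s = 2ξ₁ + 2ξ₂.
Selectivity: 2ξ₁ / (1ξ₂) = 8.76 → ξ₁ = 4.38 ξ₂.
Substitute: (2·4.38 + 2) ξ₂ = 117.9 → ξ₂ = 10.96 mol/s, ξ₁ = 48 mol/s.
Outlet amounts (n = n₀ + Σ ν·ξ):
  B: 164 − 2(48) − 2(10.96) = 46.08
  F: 0 + 2(48) = 96
  E: 0 + 1(10.96) = 10.96
Total out = 153 mol/s; y_F = 96 / 153 = 0.6273.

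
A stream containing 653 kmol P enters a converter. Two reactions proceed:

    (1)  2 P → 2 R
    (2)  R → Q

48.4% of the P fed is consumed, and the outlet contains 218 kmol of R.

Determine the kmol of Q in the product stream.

98.1 kmol

Conversion of P: P consumed = 2ξ₁ = 0.484 × 653 → ξ₁ = 158 kmol.
R balance: n_R = 0 + 2ξ₁ − 1ξ₂ = 218 → ξ₂ = (2·158 − 218)/1 = 98.05 kmol.
Outlet amounts (n = n₀ + Σ ν·ξ):
  P: 653 − 2(158) = 336.9
  R: 0 + 2(158) − 1(98.05) = 218
  Q: 0 + 1(98.05) = 98.05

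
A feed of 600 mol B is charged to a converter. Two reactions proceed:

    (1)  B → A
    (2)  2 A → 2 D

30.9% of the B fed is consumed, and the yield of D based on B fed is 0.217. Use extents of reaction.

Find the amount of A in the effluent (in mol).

55.2 mol

Conversion of B: B consumed = 1ξ₁ = 0.309 × 600 → ξ₁ = 185.4 mol.
Yield of D: 2ξ₂ / 600 = 0.217 → ξ₂ = 65.1 mol.
Outlet amounts (n = n₀ + Σ ν·ξ):
  B: 600 − 1(185.4) = 414.6
  A: 0 + 1(185.4) − 2(65.1) = 55.2
  D: 0 + 2(65.1) = 130.2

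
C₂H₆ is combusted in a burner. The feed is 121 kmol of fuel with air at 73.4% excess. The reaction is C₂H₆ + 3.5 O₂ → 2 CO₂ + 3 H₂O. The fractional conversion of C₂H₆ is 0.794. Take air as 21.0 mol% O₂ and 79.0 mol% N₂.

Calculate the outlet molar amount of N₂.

2760 kmol

Stoichiometric O₂ = 3.5 × 121 = 423.5 kmol; O₂ fed = 423.5 × 1.734 = 734.3 kmol.
N₂ fed = 734.3 × 79/21 = 2763 kmol.
Fuel reacted = 0.794 × 121 → ξ = 96.07 kmol.
Outlet (n = n₀ + ν ξ):
  C₂H₆: 121 − 1(96.07) = 24.93
  O₂: 734.3 − 3.5(96.07) = 398.1
  N₂: 2763 (inert)
  CO₂: 0 + 2(96.07) = 192.1
  H₂O: 0 + 3(96.07) = 288.2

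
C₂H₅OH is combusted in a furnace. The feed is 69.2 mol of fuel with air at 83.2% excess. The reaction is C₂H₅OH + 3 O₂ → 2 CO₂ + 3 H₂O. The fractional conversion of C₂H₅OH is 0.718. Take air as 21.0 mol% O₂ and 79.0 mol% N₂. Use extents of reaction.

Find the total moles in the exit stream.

1930 mol

Stoichiometric O₂ = 3 × 69.2 = 207.6 mol; O₂ fed = 207.6 × 1.832 = 380.3 mol.
N₂ fed = 380.3 × 79/21 = 1431 mol.
Fuel reacted = 0.718 × 69.2 → ξ = 49.69 mol.
Outlet (n = n₀ + ν ξ):
  C₂H₅OH: 69.2 − 1(49.69) = 19.51
  O₂: 380.3 − 3(49.69) = 231.3
  N₂: 1431 (inert)
  CO₂: 0 + 2(49.69) = 99.37
  H₂O: 0 + 3(49.69) = 149.1
Total out = 19.51 + 231.3 + 1431 + 99.37 + 149.1 = 1930 mol.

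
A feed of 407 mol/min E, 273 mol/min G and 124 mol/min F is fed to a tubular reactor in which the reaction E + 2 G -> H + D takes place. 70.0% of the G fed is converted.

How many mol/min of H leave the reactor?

95.5 mol/min

G reacted = 0.7 × 273 = 191.1 mol/min; ν_G = −2, so ξ = 191.1/2 = 95.55 mol/min.
Outlet amounts (n = n₀ + ν ξ):
  E: 407 − 1(95.55) = 311.4
  G: 273 − 2(95.55) = 81.9
  H: 0 + 1(95.55) = 95.55
  D: 0 + 1(95.55) = 95.55
  F: 124 (inert)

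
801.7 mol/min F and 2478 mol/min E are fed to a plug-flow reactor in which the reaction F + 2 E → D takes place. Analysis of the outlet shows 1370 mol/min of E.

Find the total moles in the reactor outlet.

For E: n = n₀ − 2ξ → 1370 = 2478 − 2ξ, giving ξ = 554 mol/min.
Outlet amounts (n = n₀ + ν ξ):
  F: 801.7 − 1(554) = 247.7
  E: 2478 − 2(554) = 1370
  D: 0 + 1(554) = 554
Total out = 247.7 + 1370 + 554 = 2172 mol/min.

2170 mol/min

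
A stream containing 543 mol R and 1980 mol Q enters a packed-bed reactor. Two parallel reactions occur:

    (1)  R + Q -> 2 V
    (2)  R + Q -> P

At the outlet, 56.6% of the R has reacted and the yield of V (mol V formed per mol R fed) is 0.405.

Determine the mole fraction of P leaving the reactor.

0.0849

Yield of V: 2ξ₁ / 543 = 0.405 → ξ₁ = 110 mol.
Conversion of R: 1ξ₁ + 1ξ₂ = 0.566 × 543 = 307.3 → ξ₂ = 197.4 mol.
Outlet amounts (n = n₀ + Σ ν·ξ):
  R: 543 − 1(110) − 1(197.4) = 235.7
  Q: 1980 − 1(110) − 1(197.4) = 1673
  V: 0 + 2(110) = 219.9
  P: 0 + 1(197.4) = 197.4
Total out = 2326 mol; y_P = 197.4 / 2326 = 0.08487.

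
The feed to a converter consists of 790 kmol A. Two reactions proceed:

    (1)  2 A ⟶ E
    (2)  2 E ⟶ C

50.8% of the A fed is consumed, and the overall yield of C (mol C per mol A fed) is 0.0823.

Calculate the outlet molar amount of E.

70.6 kmol

Conversion of A: A consumed = 2ξ₁ = 0.508 × 790 → ξ₁ = 200.7 kmol.
Yield of C: 1ξ₂ / 790 = 0.0823 → ξ₂ = 65.02 kmol.
Outlet amounts (n = n₀ + Σ ν·ξ):
  A: 790 − 2(200.7) = 388.7
  E: 0 + 1(200.7) − 2(65.02) = 70.63
  C: 0 + 1(65.02) = 65.02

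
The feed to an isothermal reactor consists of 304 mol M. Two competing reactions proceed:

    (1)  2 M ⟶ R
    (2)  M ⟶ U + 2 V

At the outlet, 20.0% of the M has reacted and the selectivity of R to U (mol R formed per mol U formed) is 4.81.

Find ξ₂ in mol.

Conversion of M: M consumed = 0.2 × 304 = 60.8 mol = 2ξ₁ + 1ξ₂.
Selectivity: 1ξ₁ / (1ξ₂) = 4.81 → ξ₁ = 4.81 ξ₂.
Substitute: (2·4.81 + 1) ξ₂ = 60.8 → ξ₂ = 5.725 mol, ξ₁ = 27.54 mol.
Outlet amounts (n = n₀ + Σ ν·ξ):
  M: 304 − 2(27.54) − 1(5.725) = 243.2
  R: 0 + 1(27.54) = 27.54
  U: 0 + 1(5.725) = 5.725
  V: 0 + 2(5.725) = 11.45

ξ₂ = 5.73 mol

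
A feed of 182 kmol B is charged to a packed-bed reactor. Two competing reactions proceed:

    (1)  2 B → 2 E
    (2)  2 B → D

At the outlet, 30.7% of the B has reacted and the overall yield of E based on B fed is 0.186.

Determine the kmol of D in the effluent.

11 kmol

Yield of E: 2ξ₁ / 182 = 0.186 → ξ₁ = 16.93 kmol.
Conversion of B: 2ξ₁ + 2ξ₂ = 0.307 × 182 = 55.87 → ξ₂ = 11.01 kmol.
Outlet amounts (n = n₀ + Σ ν·ξ):
  B: 182 − 2(16.93) − 2(11.01) = 126.1
  E: 0 + 2(16.93) = 33.85
  D: 0 + 1(11.01) = 11.01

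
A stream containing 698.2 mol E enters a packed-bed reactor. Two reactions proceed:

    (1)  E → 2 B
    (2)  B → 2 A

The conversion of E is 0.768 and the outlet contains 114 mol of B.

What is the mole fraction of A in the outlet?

0.874

Conversion of E: E consumed = 1ξ₁ = 0.768 × 698.2 → ξ₁ = 536.2 mol.
B balance: n_B = 0 + 2ξ₁ − 1ξ₂ = 114 → ξ₂ = (2·536.2 − 114)/1 = 958.4 mol.
Outlet amounts (n = n₀ + Σ ν·ξ):
  E: 698.2 − 1(536.2) = 162
  B: 0 + 2(536.2) − 1(958.4) = 114
  A: 0 + 2(958.4) = 1917
Total out = 2193 mol; y_A = 1917 / 2193 = 0.8741.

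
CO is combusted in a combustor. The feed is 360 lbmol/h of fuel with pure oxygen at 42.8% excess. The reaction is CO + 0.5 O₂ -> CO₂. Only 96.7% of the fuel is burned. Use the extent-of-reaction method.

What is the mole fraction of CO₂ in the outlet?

0.786

Stoichiometric O₂ = 0.5 × 360 = 180 lbmol/h; O₂ fed = 180 × 1.428 = 257 lbmol/h.
Fuel reacted = 0.967 × 360 → ξ = 348.1 lbmol/h.
Outlet (n = n₀ + ν ξ):
  CO: 360 − 1(348.1) = 11.88
  O₂: 257 − 0.5(348.1) = 82.98
  CO₂: 0 + 1(348.1) = 348.1
Total out = 443 lbmol/h; y_CO₂ = 348.1 / 443 = 0.7859.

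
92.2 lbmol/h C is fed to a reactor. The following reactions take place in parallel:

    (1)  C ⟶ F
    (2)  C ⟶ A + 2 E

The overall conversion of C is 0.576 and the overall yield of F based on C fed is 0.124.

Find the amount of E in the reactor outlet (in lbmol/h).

Yield of F: 1ξ₁ / 92.2 = 0.124 → ξ₁ = 11.43 lbmol/h.
Conversion of C: 1ξ₁ + 1ξ₂ = 0.576 × 92.2 = 53.11 → ξ₂ = 41.67 lbmol/h.
Outlet amounts (n = n₀ + Σ ν·ξ):
  C: 92.2 − 1(11.43) − 1(41.67) = 39.09
  F: 0 + 1(11.43) = 11.43
  A: 0 + 1(41.67) = 41.67
  E: 0 + 2(41.67) = 83.35

83.3 lbmol/h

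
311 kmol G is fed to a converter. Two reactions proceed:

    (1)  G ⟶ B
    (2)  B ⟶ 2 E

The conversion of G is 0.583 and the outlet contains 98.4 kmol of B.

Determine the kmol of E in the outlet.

Conversion of G: G consumed = 1ξ₁ = 0.583 × 311 → ξ₁ = 181.3 kmol.
B balance: n_B = 0 + 1ξ₁ − 1ξ₂ = 98.4 → ξ₂ = (1·181.3 − 98.4)/1 = 82.91 kmol.
Outlet amounts (n = n₀ + Σ ν·ξ):
  G: 311 − 1(181.3) = 129.7
  B: 0 + 1(181.3) − 1(82.91) = 98.4
  E: 0 + 2(82.91) = 165.8

166 kmol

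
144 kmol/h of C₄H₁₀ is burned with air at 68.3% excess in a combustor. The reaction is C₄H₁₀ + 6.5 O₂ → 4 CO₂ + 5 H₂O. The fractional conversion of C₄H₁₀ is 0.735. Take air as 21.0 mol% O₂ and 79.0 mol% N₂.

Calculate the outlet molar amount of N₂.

5930 kmol/h

Stoichiometric O₂ = 6.5 × 144 = 936 kmol/h; O₂ fed = 936 × 1.683 = 1575 kmol/h.
N₂ fed = 1575 × 79/21 = 5926 kmol/h.
Fuel reacted = 0.735 × 144 → ξ = 105.8 kmol/h.
Outlet (n = n₀ + ν ξ):
  C₄H₁₀: 144 − 1(105.8) = 38.16
  O₂: 1575 − 6.5(105.8) = 887.3
  N₂: 5926 (inert)
  CO₂: 0 + 4(105.8) = 423.4
  H₂O: 0 + 5(105.8) = 529.2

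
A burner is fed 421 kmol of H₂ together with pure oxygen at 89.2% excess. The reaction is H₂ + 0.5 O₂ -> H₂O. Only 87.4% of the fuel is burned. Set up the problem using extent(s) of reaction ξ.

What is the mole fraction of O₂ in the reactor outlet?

Stoichiometric O₂ = 0.5 × 421 = 210.5 kmol; O₂ fed = 210.5 × 1.892 = 398.3 kmol.
Fuel reacted = 0.874 × 421 → ξ = 368 kmol.
Outlet (n = n₀ + ν ξ):
  H₂: 421 − 1(368) = 53.05
  O₂: 398.3 − 0.5(368) = 214.3
  H₂O: 0 + 1(368) = 368
Total out = 635.3 kmol; y_O₂ = 214.3 / 635.3 = 0.3373.

0.337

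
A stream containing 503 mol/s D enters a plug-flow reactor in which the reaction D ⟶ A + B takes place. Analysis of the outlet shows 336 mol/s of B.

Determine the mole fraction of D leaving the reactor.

0.199

For B: n = n₀ + 1ξ → 336 = 0 + 1ξ, giving ξ = 336 mol/s.
Outlet amounts (n = n₀ + ν ξ):
  D: 503 − 1(336) = 167
  A: 0 + 1(336) = 336
  B: 0 + 1(336) = 336
Total out = 839 mol/s; y_D = 167 / 839 = 0.199.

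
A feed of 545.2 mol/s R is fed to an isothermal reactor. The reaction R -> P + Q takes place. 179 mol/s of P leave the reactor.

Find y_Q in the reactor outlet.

0.247

For P: n = n₀ + 1ξ → 179 = 0 + 1ξ, giving ξ = 179 mol/s.
Outlet amounts (n = n₀ + ν ξ):
  R: 545.2 − 1(179) = 366.2
  P: 0 + 1(179) = 179
  Q: 0 + 1(179) = 179
Total out = 724.2 mol/s; y_Q = 179 / 724.2 = 0.2472.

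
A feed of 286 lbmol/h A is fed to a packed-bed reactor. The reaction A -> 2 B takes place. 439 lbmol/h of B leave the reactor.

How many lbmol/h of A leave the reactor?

66.5 lbmol/h

For B: n = n₀ + 2ξ → 439 = 0 + 2ξ, giving ξ = 219.5 lbmol/h.
Outlet amounts (n = n₀ + ν ξ):
  A: 286 − 1(219.5) = 66.5
  B: 0 + 2(219.5) = 439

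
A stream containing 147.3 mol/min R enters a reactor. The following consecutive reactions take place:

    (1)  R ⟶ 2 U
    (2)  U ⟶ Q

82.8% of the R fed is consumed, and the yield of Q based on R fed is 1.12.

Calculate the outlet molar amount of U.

79 mol/min

Conversion of R: R consumed = 1ξ₁ = 0.828 × 147.3 → ξ₁ = 122 mol/min.
Yield of Q: 1ξ₂ / 147.3 = 1.12 → ξ₂ = 165 mol/min.
Outlet amounts (n = n₀ + Σ ν·ξ):
  R: 147.3 − 1(122) = 25.34
  U: 0 + 2(122) − 1(165) = 78.95
  Q: 0 + 1(165) = 165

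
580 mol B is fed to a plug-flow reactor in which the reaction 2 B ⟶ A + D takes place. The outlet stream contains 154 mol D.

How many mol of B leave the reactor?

For D: n = n₀ + 1ξ → 154 = 0 + 1ξ, giving ξ = 154 mol.
Outlet amounts (n = n₀ + ν ξ):
  B: 580 − 2(154) = 272
  A: 0 + 1(154) = 154
  D: 0 + 1(154) = 154

272 mol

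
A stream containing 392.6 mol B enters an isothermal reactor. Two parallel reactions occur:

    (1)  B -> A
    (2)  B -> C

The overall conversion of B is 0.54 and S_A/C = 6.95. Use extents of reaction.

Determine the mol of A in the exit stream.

185 mol

Conversion of B: B consumed = 0.54 × 392.6 = 212 mol = 1ξ₁ + 1ξ₂.
Selectivity: 1ξ₁ / (1ξ₂) = 6.95 → ξ₁ = 6.95 ξ₂.
Substitute: (1·6.95 + 1) ξ₂ = 212 → ξ₂ = 26.67 mol, ξ₁ = 185.3 mol.
Outlet amounts (n = n₀ + Σ ν·ξ):
  B: 392.6 − 1(185.3) − 1(26.67) = 180.6
  A: 0 + 1(185.3) = 185.3
  C: 0 + 1(26.67) = 26.67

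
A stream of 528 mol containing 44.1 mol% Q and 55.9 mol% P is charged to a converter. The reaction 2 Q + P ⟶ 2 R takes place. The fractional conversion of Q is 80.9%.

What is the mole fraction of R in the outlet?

0.434

Q reacted = 0.809 × 232.8 = 188.4 mol; ν_Q = −2, so ξ = 188.4/2 = 94.19 mol.
Outlet amounts (n = n₀ + ν ξ):
  Q: 232.8 − 2(94.19) = 44.47
  P: 295.2 − 1(94.19) = 201
  R: 0 + 2(94.19) = 188.4
Total out = 433.8 mol; y_R = 188.4 / 433.8 = 0.4342.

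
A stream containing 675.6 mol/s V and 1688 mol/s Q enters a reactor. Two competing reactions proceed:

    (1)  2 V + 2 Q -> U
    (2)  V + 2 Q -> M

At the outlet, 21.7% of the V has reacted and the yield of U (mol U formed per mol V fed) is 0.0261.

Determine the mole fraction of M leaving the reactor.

0.0533

Yield of U: 1ξ₁ / 675.6 = 0.0261 → ξ₁ = 17.63 mol/s.
Conversion of V: 2ξ₁ + 1ξ₂ = 0.217 × 675.6 = 146.6 → ξ₂ = 111.3 mol/s.
Outlet amounts (n = n₀ + Σ ν·ξ):
  V: 675.6 − 2(17.63) − 1(111.3) = 529
  Q: 1688 − 2(17.63) − 2(111.3) = 1430
  U: 0 + 1(17.63) = 17.63
  M: 0 + 1(111.3) = 111.3
Total out = 2088 mol/s; y_M = 111.3 / 2088 = 0.05332.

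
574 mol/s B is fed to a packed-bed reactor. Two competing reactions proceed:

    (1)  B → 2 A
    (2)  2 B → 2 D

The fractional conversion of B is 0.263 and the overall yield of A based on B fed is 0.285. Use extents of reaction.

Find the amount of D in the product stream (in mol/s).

69.2 mol/s

Yield of A: 2ξ₁ / 574 = 0.285 → ξ₁ = 81.79 mol/s.
Conversion of B: 1ξ₁ + 2ξ₂ = 0.263 × 574 = 151 → ξ₂ = 34.58 mol/s.
Outlet amounts (n = n₀ + Σ ν·ξ):
  B: 574 − 1(81.79) − 2(34.58) = 423
  A: 0 + 2(81.79) = 163.6
  D: 0 + 2(34.58) = 69.17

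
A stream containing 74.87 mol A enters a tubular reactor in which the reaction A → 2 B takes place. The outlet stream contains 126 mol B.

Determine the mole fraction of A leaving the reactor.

0.0861

For B: n = n₀ + 2ξ → 126 = 0 + 2ξ, giving ξ = 63 mol.
Outlet amounts (n = n₀ + ν ξ):
  A: 74.87 − 1(63) = 11.87
  B: 0 + 2(63) = 126
Total out = 137.9 mol; y_A = 11.87 / 137.9 = 0.0861.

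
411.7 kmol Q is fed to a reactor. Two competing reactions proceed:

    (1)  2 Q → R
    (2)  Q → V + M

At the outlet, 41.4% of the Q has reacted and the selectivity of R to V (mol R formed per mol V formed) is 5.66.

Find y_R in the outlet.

Conversion of Q: Q consumed = 0.414 × 411.7 = 170.4 kmol = 2ξ₁ + 1ξ₂.
Selectivity: 1ξ₁ / (1ξ₂) = 5.66 → ξ₁ = 5.66 ξ₂.
Substitute: (2·5.66 + 1) ξ₂ = 170.4 → ξ₂ = 13.83 kmol, ξ₁ = 78.3 kmol.
Outlet amounts (n = n₀ + Σ ν·ξ):
  Q: 411.7 − 2(78.3) − 1(13.83) = 241.3
  R: 0 + 1(78.3) = 78.3
  V: 0 + 1(13.83) = 13.83
  M: 0 + 1(13.83) = 13.83
Total out = 347.2 kmol; y_R = 78.3 / 347.2 = 0.2255.

0.226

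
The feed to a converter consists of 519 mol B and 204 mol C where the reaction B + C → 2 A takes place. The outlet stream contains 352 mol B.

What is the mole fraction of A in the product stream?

For B: n = n₀ − 1ξ → 352 = 519 − 1ξ, giving ξ = 167 mol.
Outlet amounts (n = n₀ + ν ξ):
  B: 519 − 1(167) = 352
  C: 204 − 1(167) = 37
  A: 0 + 2(167) = 334
Total out = 723 mol; y_A = 334 / 723 = 0.462.

0.462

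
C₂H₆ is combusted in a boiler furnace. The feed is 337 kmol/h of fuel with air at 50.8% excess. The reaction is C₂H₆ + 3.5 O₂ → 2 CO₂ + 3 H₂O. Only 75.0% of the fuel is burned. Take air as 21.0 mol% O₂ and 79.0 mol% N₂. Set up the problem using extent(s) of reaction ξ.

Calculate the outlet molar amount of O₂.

894 kmol/h

Stoichiometric O₂ = 3.5 × 337 = 1180 kmol/h; O₂ fed = 1180 × 1.508 = 1779 kmol/h.
N₂ fed = 1779 × 79/21 = 6691 kmol/h.
Fuel reacted = 0.75 × 337 → ξ = 252.8 kmol/h.
Outlet (n = n₀ + ν ξ):
  C₂H₆: 337 − 1(252.8) = 84.25
  O₂: 1779 − 3.5(252.8) = 894.1
  N₂: 6691 (inert)
  CO₂: 0 + 2(252.8) = 505.5
  H₂O: 0 + 3(252.8) = 758.2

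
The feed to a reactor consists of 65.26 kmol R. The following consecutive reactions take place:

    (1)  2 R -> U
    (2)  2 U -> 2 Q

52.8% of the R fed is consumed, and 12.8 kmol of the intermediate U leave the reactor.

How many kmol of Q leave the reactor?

Conversion of R: R consumed = 2ξ₁ = 0.528 × 65.26 → ξ₁ = 17.23 kmol.
U balance: n_U = 0 + 1ξ₁ − 2ξ₂ = 12.8 → ξ₂ = (1·17.23 − 12.8)/2 = 2.214 kmol.
Outlet amounts (n = n₀ + Σ ν·ξ):
  R: 65.26 − 2(17.23) = 30.8
  U: 0 + 1(17.23) − 2(2.214) = 12.8
  Q: 0 + 2(2.214) = 4.429

4.43 kmol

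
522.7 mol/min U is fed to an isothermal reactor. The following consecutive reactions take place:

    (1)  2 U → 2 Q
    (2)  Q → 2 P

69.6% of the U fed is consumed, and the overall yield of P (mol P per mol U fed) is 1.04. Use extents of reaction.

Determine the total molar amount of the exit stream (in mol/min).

Conversion of U: U consumed = 2ξ₁ = 0.696 × 522.7 → ξ₁ = 181.9 mol/min.
Yield of P: 2ξ₂ / 522.7 = 1.04 → ξ₂ = 271.8 mol/min.
Outlet amounts (n = n₀ + Σ ν·ξ):
  U: 522.7 − 2(181.9) = 158.9
  Q: 0 + 2(181.9) − 1(271.8) = 92
  P: 0 + 2(271.8) = 543.6
Total out = 158.9 + 92 + 543.6 = 794.5 mol/min.

795 mol/min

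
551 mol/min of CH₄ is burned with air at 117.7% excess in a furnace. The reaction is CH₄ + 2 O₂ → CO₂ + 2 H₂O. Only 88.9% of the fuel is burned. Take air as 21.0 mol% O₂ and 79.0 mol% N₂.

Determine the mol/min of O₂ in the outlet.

1420 mol/min

Stoichiometric O₂ = 2 × 551 = 1102 mol/min; O₂ fed = 1102 × 2.177 = 2399 mol/min.
N₂ fed = 2399 × 79/21 = 9025 mol/min.
Fuel reacted = 0.889 × 551 → ξ = 489.8 mol/min.
Outlet (n = n₀ + ν ξ):
  CH₄: 551 − 1(489.8) = 61.16
  O₂: 2399 − 2(489.8) = 1419
  N₂: 9025 (inert)
  CO₂: 0 + 1(489.8) = 489.8
  H₂O: 0 + 2(489.8) = 979.7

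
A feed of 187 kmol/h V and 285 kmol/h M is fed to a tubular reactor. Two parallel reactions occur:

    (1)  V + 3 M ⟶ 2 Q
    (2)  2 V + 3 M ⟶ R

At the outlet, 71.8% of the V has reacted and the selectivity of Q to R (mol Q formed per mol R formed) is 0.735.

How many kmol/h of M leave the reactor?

52.3 kmol/h

Conversion of V: V consumed = 0.718 × 187 = 134.3 kmol/h = 1ξ₁ + 2ξ₂.
Selectivity: 2ξ₁ / (1ξ₂) = 0.735 → ξ₁ = 0.3675 ξ₂.
Substitute: (1·0.3675 + 2) ξ₂ = 134.3 → ξ₂ = 56.71 kmol/h, ξ₁ = 20.84 kmol/h.
Outlet amounts (n = n₀ + Σ ν·ξ):
  V: 187 − 1(20.84) − 2(56.71) = 52.73
  M: 285 − 3(20.84) − 3(56.71) = 52.34
  Q: 0 + 2(20.84) = 41.68
  R: 0 + 1(56.71) = 56.71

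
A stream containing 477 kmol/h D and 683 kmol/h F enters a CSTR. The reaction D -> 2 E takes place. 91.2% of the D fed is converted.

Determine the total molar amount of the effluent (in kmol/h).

D reacted = 0.912 × 477 = 435 kmol/h; ν_D = −1, so ξ = 435/1 = 435 kmol/h.
Outlet amounts (n = n₀ + ν ξ):
  D: 477 − 1(435) = 41.98
  E: 0 + 2(435) = 870
  F: 683 (inert)
Total out = 41.98 + 870 + 683 = 1595 kmol/h.

1600 kmol/h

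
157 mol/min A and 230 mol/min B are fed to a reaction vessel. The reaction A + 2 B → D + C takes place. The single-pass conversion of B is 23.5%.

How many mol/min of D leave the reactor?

B reacted = 0.235 × 230 = 54.05 mol/min; ν_B = −2, so ξ = 54.05/2 = 27.02 mol/min.
Outlet amounts (n = n₀ + ν ξ):
  A: 157 − 1(27.02) = 130
  B: 230 − 2(27.02) = 175.9
  D: 0 + 1(27.02) = 27.02
  C: 0 + 1(27.02) = 27.02

27 mol/min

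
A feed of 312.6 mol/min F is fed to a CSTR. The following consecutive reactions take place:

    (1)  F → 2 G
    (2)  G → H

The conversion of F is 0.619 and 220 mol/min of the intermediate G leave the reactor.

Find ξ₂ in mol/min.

Conversion of F: F consumed = 1ξ₁ = 0.619 × 312.6 → ξ₁ = 193.5 mol/min.
G balance: n_G = 0 + 2ξ₁ − 1ξ₂ = 220 → ξ₂ = (2·193.5 − 220)/1 = 167 mol/min.
Outlet amounts (n = n₀ + Σ ν·ξ):
  F: 312.6 − 1(193.5) = 119.1
  G: 0 + 2(193.5) − 1(167) = 220
  H: 0 + 1(167) = 167

ξ₂ = 167 mol/min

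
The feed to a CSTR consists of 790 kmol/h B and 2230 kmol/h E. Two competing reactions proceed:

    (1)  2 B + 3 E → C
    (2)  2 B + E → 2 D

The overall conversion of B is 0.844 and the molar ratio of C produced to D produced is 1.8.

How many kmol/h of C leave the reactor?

261 kmol/h

Conversion of B: B consumed = 0.844 × 790 = 666.8 kmol/h = 2ξ₁ + 2ξ₂.
Selectivity: 1ξ₁ / (2ξ₂) = 1.8 → ξ₁ = 3.6 ξ₂.
Substitute: (2·3.6 + 2) ξ₂ = 666.8 → ξ₂ = 72.47 kmol/h, ξ₁ = 260.9 kmol/h.
Outlet amounts (n = n₀ + Σ ν·ξ):
  B: 790 − 2(260.9) − 2(72.47) = 123.2
  E: 2230 − 3(260.9) − 1(72.47) = 1375
  C: 0 + 1(260.9) = 260.9
  D: 0 + 2(72.47) = 144.9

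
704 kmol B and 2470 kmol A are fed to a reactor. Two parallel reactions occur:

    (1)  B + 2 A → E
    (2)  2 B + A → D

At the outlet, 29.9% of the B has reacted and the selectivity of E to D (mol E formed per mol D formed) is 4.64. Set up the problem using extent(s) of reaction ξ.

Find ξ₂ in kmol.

ξ₂ = 31.7 kmol

Conversion of B: B consumed = 0.299 × 704 = 210.5 kmol = 1ξ₁ + 2ξ₂.
Selectivity: 1ξ₁ / (1ξ₂) = 4.64 → ξ₁ = 4.64 ξ₂.
Substitute: (1·4.64 + 2) ξ₂ = 210.5 → ξ₂ = 31.7 kmol, ξ₁ = 147.1 kmol.
Outlet amounts (n = n₀ + Σ ν·ξ):
  B: 704 − 1(147.1) − 2(31.7) = 493.5
  A: 2470 − 2(147.1) − 1(31.7) = 2144
  E: 0 + 1(147.1) = 147.1
  D: 0 + 1(31.7) = 31.7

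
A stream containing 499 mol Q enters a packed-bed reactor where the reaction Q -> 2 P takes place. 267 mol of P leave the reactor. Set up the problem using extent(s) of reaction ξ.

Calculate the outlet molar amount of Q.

366 mol

For P: n = n₀ + 2ξ → 267 = 0 + 2ξ, giving ξ = 133.5 mol.
Outlet amounts (n = n₀ + ν ξ):
  Q: 499 − 1(133.5) = 365.5
  P: 0 + 2(133.5) = 267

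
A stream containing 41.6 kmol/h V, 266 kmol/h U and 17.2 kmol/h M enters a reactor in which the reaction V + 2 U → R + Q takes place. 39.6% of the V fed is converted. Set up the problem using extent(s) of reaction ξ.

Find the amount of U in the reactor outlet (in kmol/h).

V reacted = 0.396 × 41.6 = 16.47 kmol/h; ν_V = −1, so ξ = 16.47/1 = 16.47 kmol/h.
Outlet amounts (n = n₀ + ν ξ):
  V: 41.6 − 1(16.47) = 25.13
  U: 266 − 2(16.47) = 233.1
  R: 0 + 1(16.47) = 16.47
  Q: 0 + 1(16.47) = 16.47
  M: 17.2 (inert)

233 kmol/h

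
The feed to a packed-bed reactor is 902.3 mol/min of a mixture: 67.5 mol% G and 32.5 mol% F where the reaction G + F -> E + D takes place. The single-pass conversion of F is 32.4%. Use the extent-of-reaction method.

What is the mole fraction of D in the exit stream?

F reacted = 0.324 × 293.2 = 95.01 mol/min; ν_F = −1, so ξ = 95.01/1 = 95.01 mol/min.
Outlet amounts (n = n₀ + ν ξ):
  G: 609.1 − 1(95.01) = 514
  F: 293.2 − 1(95.01) = 198.2
  E: 0 + 1(95.01) = 95.01
  D: 0 + 1(95.01) = 95.01
Total out = 902.3 mol/min; y_D = 95.01 / 902.3 = 0.1053.

0.105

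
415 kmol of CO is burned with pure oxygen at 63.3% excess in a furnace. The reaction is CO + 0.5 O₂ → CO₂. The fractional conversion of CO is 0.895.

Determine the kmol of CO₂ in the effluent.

Stoichiometric O₂ = 0.5 × 415 = 207.5 kmol; O₂ fed = 207.5 × 1.633 = 338.8 kmol.
Fuel reacted = 0.895 × 415 → ξ = 371.4 kmol.
Outlet (n = n₀ + ν ξ):
  CO: 415 − 1(371.4) = 43.57
  O₂: 338.8 − 0.5(371.4) = 153.1
  CO₂: 0 + 1(371.4) = 371.4

371 kmol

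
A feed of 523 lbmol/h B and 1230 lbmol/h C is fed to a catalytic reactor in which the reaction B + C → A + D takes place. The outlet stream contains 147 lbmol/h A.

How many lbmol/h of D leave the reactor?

For A: n = n₀ + 1ξ → 147 = 0 + 1ξ, giving ξ = 147 lbmol/h.
Outlet amounts (n = n₀ + ν ξ):
  B: 523 − 1(147) = 376
  C: 1230 − 1(147) = 1083
  A: 0 + 1(147) = 147
  D: 0 + 1(147) = 147

147 lbmol/h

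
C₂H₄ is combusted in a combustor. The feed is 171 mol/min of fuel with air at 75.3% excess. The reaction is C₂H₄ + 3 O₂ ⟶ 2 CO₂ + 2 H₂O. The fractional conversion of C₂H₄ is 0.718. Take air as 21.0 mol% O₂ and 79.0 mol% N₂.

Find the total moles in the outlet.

Stoichiometric O₂ = 3 × 171 = 513 mol/min; O₂ fed = 513 × 1.753 = 899.3 mol/min.
N₂ fed = 899.3 × 79/21 = 3383 mol/min.
Fuel reacted = 0.718 × 171 → ξ = 122.8 mol/min.
Outlet (n = n₀ + ν ξ):
  C₂H₄: 171 − 1(122.8) = 48.22
  O₂: 899.3 − 3(122.8) = 531
  N₂: 3383 (inert)
  CO₂: 0 + 2(122.8) = 245.6
  H₂O: 0 + 2(122.8) = 245.6
Total out = 48.22 + 531 + 3383 + 245.6 + 245.6 = 4453 mol/min.

4450 mol/min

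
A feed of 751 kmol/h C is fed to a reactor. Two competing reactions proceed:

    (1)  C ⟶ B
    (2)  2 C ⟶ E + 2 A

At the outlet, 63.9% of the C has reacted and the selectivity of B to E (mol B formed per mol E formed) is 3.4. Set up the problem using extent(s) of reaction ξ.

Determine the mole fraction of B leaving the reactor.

0.36

Conversion of C: C consumed = 0.639 × 751 = 479.9 kmol/h = 1ξ₁ + 2ξ₂.
Selectivity: 1ξ₁ / (1ξ₂) = 3.4 → ξ₁ = 3.4 ξ₂.
Substitute: (1·3.4 + 2) ξ₂ = 479.9 → ξ₂ = 88.87 kmol/h, ξ₁ = 302.2 kmol/h.
Outlet amounts (n = n₀ + Σ ν·ξ):
  C: 751 − 1(302.2) − 2(88.87) = 271.1
  B: 0 + 1(302.2) = 302.2
  E: 0 + 1(88.87) = 88.87
  A: 0 + 2(88.87) = 177.7
Total out = 839.9 kmol/h; y_B = 302.2 / 839.9 = 0.3598.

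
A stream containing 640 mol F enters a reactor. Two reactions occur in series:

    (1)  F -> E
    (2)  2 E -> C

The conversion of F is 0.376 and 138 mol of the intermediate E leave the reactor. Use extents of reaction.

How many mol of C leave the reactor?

Conversion of F: F consumed = 1ξ₁ = 0.376 × 640 → ξ₁ = 240.6 mol.
E balance: n_E = 0 + 1ξ₁ − 2ξ₂ = 138 → ξ₂ = (1·240.6 − 138)/2 = 51.32 mol.
Outlet amounts (n = n₀ + Σ ν·ξ):
  F: 640 − 1(240.6) = 399.4
  E: 0 + 1(240.6) − 2(51.32) = 138
  C: 0 + 1(51.32) = 51.32

51.3 mol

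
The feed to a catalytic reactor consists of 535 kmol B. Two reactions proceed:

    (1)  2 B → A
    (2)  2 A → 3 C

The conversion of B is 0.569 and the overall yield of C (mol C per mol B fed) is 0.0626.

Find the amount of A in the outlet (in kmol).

Conversion of B: B consumed = 2ξ₁ = 0.569 × 535 → ξ₁ = 152.2 kmol.
Yield of C: 3ξ₂ / 535 = 0.0626 → ξ₂ = 11.16 kmol.
Outlet amounts (n = n₀ + Σ ν·ξ):
  B: 535 − 2(152.2) = 230.6
  A: 0 + 1(152.2) − 2(11.16) = 129.9
  C: 0 + 3(11.16) = 33.49

130 kmol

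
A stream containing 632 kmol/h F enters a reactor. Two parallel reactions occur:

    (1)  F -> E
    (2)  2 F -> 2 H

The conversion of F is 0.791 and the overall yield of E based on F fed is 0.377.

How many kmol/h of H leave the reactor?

Yield of E: 1ξ₁ / 632 = 0.377 → ξ₁ = 238.3 kmol/h.
Conversion of F: 1ξ₁ + 2ξ₂ = 0.791 × 632 = 499.9 → ξ₂ = 130.8 kmol/h.
Outlet amounts (n = n₀ + Σ ν·ξ):
  F: 632 − 1(238.3) − 2(130.8) = 132.1
  E: 0 + 1(238.3) = 238.3
  H: 0 + 2(130.8) = 261.6

262 kmol/h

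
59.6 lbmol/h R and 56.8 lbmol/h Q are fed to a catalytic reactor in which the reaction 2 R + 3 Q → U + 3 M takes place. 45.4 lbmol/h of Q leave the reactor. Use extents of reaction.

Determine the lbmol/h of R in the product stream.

52 lbmol/h

For Q: n = n₀ − 3ξ → 45.4 = 56.8 − 3ξ, giving ξ = 3.8 lbmol/h.
Outlet amounts (n = n₀ + ν ξ):
  R: 59.6 − 2(3.8) = 52
  Q: 56.8 − 3(3.8) = 45.4
  U: 0 + 1(3.8) = 3.8
  M: 0 + 3(3.8) = 11.4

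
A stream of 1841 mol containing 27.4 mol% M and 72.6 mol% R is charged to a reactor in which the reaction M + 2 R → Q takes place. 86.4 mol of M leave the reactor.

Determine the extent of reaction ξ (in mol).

For M: n = n₀ − 1ξ → 86.4 = 504.4 − 1ξ, giving ξ = 418 mol.
Outlet amounts (n = n₀ + ν ξ):
  M: 504.4 − 1(418) = 86.4
  R: 1337 − 2(418) = 500.5
  Q: 0 + 1(418) = 418

ξ = 418 mol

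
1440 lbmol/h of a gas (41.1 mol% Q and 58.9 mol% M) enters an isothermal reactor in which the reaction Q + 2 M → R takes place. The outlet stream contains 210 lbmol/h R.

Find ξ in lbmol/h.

For R: n = n₀ + 1ξ → 210 = 0 + 1ξ, giving ξ = 210 lbmol/h.
Outlet amounts (n = n₀ + ν ξ):
  Q: 591.8 − 1(210) = 381.8
  M: 848.2 − 2(210) = 428.2
  R: 0 + 1(210) = 210

ξ = 210 lbmol/h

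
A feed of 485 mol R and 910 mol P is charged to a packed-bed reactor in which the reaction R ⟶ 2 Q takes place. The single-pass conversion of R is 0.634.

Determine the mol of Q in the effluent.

615 mol

R reacted = 0.634 × 485 = 307.5 mol; ν_R = −1, so ξ = 307.5/1 = 307.5 mol.
Outlet amounts (n = n₀ + ν ξ):
  R: 485 − 1(307.5) = 177.5
  Q: 0 + 2(307.5) = 615
  P: 910 (inert)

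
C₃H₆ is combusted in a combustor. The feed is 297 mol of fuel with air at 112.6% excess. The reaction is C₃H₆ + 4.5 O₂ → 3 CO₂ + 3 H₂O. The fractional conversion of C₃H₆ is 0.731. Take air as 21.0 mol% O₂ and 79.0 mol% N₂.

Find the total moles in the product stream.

13900 mol

Stoichiometric O₂ = 4.5 × 297 = 1336 mol; O₂ fed = 1336 × 2.126 = 2841 mol.
N₂ fed = 2841 × 79/21 = 10690 mol.
Fuel reacted = 0.731 × 297 → ξ = 217.1 mol.
Outlet (n = n₀ + ν ξ):
  C₃H₆: 297 − 1(217.1) = 79.89
  O₂: 2841 − 4.5(217.1) = 1864
  N₂: 10690 (inert)
  CO₂: 0 + 3(217.1) = 651.3
  H₂O: 0 + 3(217.1) = 651.3
Total out = 79.89 + 1864 + 10690 + 651.3 + 651.3 = 13940 mol.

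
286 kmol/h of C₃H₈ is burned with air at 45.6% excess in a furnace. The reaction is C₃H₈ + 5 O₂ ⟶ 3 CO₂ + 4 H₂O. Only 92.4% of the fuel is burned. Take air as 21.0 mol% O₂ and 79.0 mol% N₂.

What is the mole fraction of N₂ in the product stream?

0.748

Stoichiometric O₂ = 5 × 286 = 1430 kmol/h; O₂ fed = 1430 × 1.456 = 2082 kmol/h.
N₂ fed = 2082 × 79/21 = 7833 kmol/h.
Fuel reacted = 0.924 × 286 → ξ = 264.3 kmol/h.
Outlet (n = n₀ + ν ξ):
  C₃H₈: 286 − 1(264.3) = 21.74
  O₂: 2082 − 5(264.3) = 760.8
  N₂: 7833 (inert)
  CO₂: 0 + 3(264.3) = 792.8
  H₂O: 0 + 4(264.3) = 1057
Total out = 10460 kmol/h; y_N₂ = 7833 / 10460 = 0.7485.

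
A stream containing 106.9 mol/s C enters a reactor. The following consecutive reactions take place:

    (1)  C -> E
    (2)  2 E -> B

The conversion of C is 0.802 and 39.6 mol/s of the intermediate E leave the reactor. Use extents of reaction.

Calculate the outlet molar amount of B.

Conversion of C: C consumed = 1ξ₁ = 0.802 × 106.9 → ξ₁ = 85.73 mol/s.
E balance: n_E = 0 + 1ξ₁ − 2ξ₂ = 39.6 → ξ₂ = (1·85.73 − 39.6)/2 = 23.07 mol/s.
Outlet amounts (n = n₀ + Σ ν·ξ):
  C: 106.9 − 1(85.73) = 21.17
  E: 0 + 1(85.73) − 2(23.07) = 39.6
  B: 0 + 1(23.07) = 23.07

23.1 mol/s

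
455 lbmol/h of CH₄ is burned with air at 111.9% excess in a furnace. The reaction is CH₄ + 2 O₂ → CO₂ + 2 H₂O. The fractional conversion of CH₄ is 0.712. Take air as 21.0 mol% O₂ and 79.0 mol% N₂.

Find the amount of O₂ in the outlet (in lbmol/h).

1280 lbmol/h

Stoichiometric O₂ = 2 × 455 = 910 lbmol/h; O₂ fed = 910 × 2.119 = 1928 lbmol/h.
N₂ fed = 1928 × 79/21 = 7254 lbmol/h.
Fuel reacted = 0.712 × 455 → ξ = 324 lbmol/h.
Outlet (n = n₀ + ν ξ):
  CH₄: 455 − 1(324) = 131
  O₂: 1928 − 2(324) = 1280
  N₂: 7254 (inert)
  CO₂: 0 + 1(324) = 324
  H₂O: 0 + 2(324) = 647.9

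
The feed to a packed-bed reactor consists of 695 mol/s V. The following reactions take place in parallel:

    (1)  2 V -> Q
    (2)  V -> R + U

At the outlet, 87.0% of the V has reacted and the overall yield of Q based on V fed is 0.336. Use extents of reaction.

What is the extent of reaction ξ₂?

ξ₂ = 138 mol/s

Yield of Q: 1ξ₁ / 695 = 0.336 → ξ₁ = 233.5 mol/s.
Conversion of V: 2ξ₁ + 1ξ₂ = 0.87 × 695 = 604.6 → ξ₂ = 137.6 mol/s.
Outlet amounts (n = n₀ + Σ ν·ξ):
  V: 695 − 2(233.5) − 1(137.6) = 90.35
  Q: 0 + 1(233.5) = 233.5
  R: 0 + 1(137.6) = 137.6
  U: 0 + 1(137.6) = 137.6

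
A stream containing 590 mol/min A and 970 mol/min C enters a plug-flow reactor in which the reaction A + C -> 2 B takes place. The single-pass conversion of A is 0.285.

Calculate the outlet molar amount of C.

A reacted = 0.285 × 590 = 168.1 mol/min; ν_A = −1, so ξ = 168.1/1 = 168.1 mol/min.
Outlet amounts (n = n₀ + ν ξ):
  A: 590 − 1(168.1) = 421.9
  C: 970 − 1(168.1) = 801.9
  B: 0 + 2(168.1) = 336.3

802 mol/min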